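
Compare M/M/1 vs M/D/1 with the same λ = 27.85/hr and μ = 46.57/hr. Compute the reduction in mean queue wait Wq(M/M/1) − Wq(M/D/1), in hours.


ρ = 27.85/46.57 = 0.5980
Wq(M/M/1) = ρ/(μ−λ) = 0.5980/18.72 = 0.03195 hr
Wq(M/D/1) = ρ/(2(μ−λ)) = 0.01597 hr
Savings = 0.03195 − 0.01597 = 0.01597 hr

Final: 0.01597 hr


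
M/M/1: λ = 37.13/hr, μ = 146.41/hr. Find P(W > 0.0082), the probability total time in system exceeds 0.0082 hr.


W ~ Exponential(μ−λ) for M/M/1.
μ − λ = 146.41 − 37.13 = 109.2800
P(W > t) = e^{−(μ−λ)t} = e^{−0.8961} = 0.408160

Final: 0.408160


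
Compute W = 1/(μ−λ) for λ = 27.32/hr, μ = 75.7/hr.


W = 1/(μ−λ) = 1/(75.7 − 27.32) = 1/48.38 = 0.02067 hr

Final: 0.02067 hr


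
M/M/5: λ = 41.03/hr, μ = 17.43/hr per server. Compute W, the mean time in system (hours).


a = 2.3540; ρ = 0.4708; P₀ = 0.093317
Lq = P₀·a^c·ρ/(c!(1−ρ)²) = 0.09449
Wq = Lq/λ = 0.09449/41.03 = 0.002303 hr
W = Wq + 1/μ = 0.002303 + 0.05737 = 0.05968 hr

Final: 0.05968 hr


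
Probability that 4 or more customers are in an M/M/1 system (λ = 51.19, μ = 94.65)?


ρ = 51.19/94.65 = 0.5408
P(N ≥ n) = ρ^n = 0.5408^4 = 0.085557

Final: 0.085557


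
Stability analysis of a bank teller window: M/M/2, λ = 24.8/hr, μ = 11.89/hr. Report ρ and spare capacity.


Total capacity cμ = 2·11.89 = 23.78/hr
ρ = λ/(cμ) = 24.8/23.78 = 1.0429
Stable ⇔ ρ < 1: NO
Spare capacity = cμ − λ = 23.78 − 24.8 = -1.02/hr

Final: ρ = 1.0429; unstable; margin = -1.02/hr


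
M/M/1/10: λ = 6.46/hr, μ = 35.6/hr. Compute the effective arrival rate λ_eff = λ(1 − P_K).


ρ = 0.1815; P_K = (1−ρ)ρ^10/(1−ρ^11) = 0.00000003169
λ_eff = λ(1 − P_K) = 6.46·(1 − 0.00000003169) = 6.46·1.000000 = 6.4600 /hr

Final: 6.4600 /hr


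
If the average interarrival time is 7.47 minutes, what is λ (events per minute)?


λ = 1/(interarrival time) in consistent units.
1 minute = 1 min, so λ = 1/7.47 = 0.1339 per minute

Final: 0.1339 /min


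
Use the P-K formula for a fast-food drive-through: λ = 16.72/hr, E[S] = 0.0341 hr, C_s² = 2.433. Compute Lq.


ρ = λ·E[S] = 16.72·0.0341 = 0.5702
Lq = ρ²(1+C_s²)/(2(1−ρ)) = 0.3251·(1+2.433)/(2·0.4298)
= 0.3251·3.4330/0.8597 = 1.29811

Final: 1.29811


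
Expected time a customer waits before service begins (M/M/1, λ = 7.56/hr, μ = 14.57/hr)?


ρ = 7.56/14.57 = 0.5189
Wq = ρ/(μ−λ) = 0.5189/(14.57 − 7.56) = 0.5189/7.01 = 0.07402 hr

Final: 0.07402 hr


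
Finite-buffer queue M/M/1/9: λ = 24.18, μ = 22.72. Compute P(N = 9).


ρ = λ/μ = 24.18/22.72 = 1.0643
P_K = (1−ρ)ρ^K/(1−ρ^(K+1)) = (-0.06426·1.751587)/(1 − 1.864145)
= -0.112558/-0.864145 = 0.130254

Final: 0.130254


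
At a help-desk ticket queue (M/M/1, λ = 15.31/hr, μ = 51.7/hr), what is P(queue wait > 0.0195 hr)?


ρ = 15.31/51.7 = 0.2961
P(Wq > t) = ρ·e^{−(μ−λ)t} = 0.2961·e^{−0.7096}
= 0.2961·0.491838 = 0.145649

Final: 0.145649


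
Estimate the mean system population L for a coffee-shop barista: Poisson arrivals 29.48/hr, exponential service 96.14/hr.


ρ = λ/μ = 29.48/96.14 = 0.3066
L = ρ/(1−ρ) = 0.3066/(1 − 0.3066) = 0.3066/0.6934 = 0.4422

Final: 0.4422


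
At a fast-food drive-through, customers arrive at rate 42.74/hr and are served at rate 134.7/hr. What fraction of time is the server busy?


ρ = λ/μ = 42.74/134.7 = 0.3173

Final: 0.3173


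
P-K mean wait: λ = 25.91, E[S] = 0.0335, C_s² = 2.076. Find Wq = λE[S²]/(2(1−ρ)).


ρ = λ·E[S] = 25.91·0.0335 = 0.8680
E[S²] = E[S]²(1+C_s²) = 0.0335²·(1+2.076) = 0.003452
Wq = λ·E[S²]/(2(1−ρ)) = 25.91·0.003452/(2·0.1320) = 0.33876 hr

Final: 0.33876 hr


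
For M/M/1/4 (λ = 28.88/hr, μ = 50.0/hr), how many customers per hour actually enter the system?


ρ = 0.5776; P_K = (1−ρ)ρ^4/(1−ρ^5) = 0.050245
λ_eff = λ(1 − P_K) = 28.88·(1 − 0.050245) = 28.88·0.949755 = 27.4289 /hr

Final: 27.4289 /hr


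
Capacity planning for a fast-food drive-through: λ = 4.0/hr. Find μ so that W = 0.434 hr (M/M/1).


W = 1/(μ−λ) ⇒ μ − λ = 1/W = 1/0.434 = 2.3041
μ = λ + 1/W = 4.0 + 2.3041 = 6.3041 per hr

Final: 6.3041 /hr


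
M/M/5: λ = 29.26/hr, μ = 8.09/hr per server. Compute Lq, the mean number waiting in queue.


a = λ/μ = 3.6168; ρ = a/5 = 0.7234
P₀ = 0.022313
Lq = P₀·a^c·ρ / (c!·(1−ρ)²) = 0.022313·618.91214·0.7234/(120·0.07653)
= 1.08778

Final: 1.08778


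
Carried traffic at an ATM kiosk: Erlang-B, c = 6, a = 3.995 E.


B(6,3.995) = 0.116801 (Erlang-B)
Carried load = a(1 − B) = 3.995·(1 − 0.116801) = 3.995·0.883199 = 3.5284 E

Final: 3.5284 Erlangs


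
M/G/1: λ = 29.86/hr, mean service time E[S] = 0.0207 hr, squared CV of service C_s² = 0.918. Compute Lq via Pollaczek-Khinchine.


ρ = λ·E[S] = 29.86·0.0207 = 0.6181
Lq = ρ²(1+C_s²)/(2(1−ρ)) = 0.3821·(1+0.918)/(2·0.3819)
= 0.3821·1.9180/0.7638 = 0.95938

Final: 0.95938


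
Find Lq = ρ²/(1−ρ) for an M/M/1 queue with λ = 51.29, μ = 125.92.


ρ = 51.29/125.92 = 0.4073
Lq = ρ²/(1−ρ) = 0.1659/0.5927 = 0.2799

Final: 0.2799


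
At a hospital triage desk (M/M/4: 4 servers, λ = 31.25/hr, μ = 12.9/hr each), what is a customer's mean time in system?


a = 2.4225; ρ = 0.6056; P₀ = 0.080877
Lq = P₀·a^c·ρ/(c!(1−ρ)²) = 0.45188
Wq = Lq/λ = 0.45188/31.25 = 0.01446 hr
W = Wq + 1/μ = 0.01446 + 0.07752 = 0.09198 hr

Final: 0.09198 hr


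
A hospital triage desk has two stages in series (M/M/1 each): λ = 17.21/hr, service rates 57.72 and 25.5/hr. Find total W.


Each node sees arrival rate λ = 17.21/hr (tandem ⇒ throughput preserved).
W₁ = 1/(μ₁−λ) = 1/(57.72−17.21) = 0.02469 hr
W₂ = 1/(μ₂−λ) = 1/(25.5−17.21) = 0.12063 hr
W_total = W₁ + W₂ = 0.02469 + 0.12063 = 0.14531 hr

Final: 0.14531 hr


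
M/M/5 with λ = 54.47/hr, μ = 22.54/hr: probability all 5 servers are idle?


a = λ/μ = 54.47/22.54 = 2.4166; ρ = a/c = 0.4833
Σ_{k=0}^{4} a^k/k! (terms k=0..4) = 1.00000 + 2.41659 + 2.91996 + 2.35212 + 1.42103 = 10.10970
Tail: a^5/(5!(1−ρ)) = 82.41710/(120·0.5167) = 1.32927
P₀ = 1/(10.10970 + 1.32927) = 1/11.43897 = 0.087420

Final: 0.087420


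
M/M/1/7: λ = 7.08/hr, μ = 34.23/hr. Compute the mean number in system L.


ρ = 7.08/34.23 = 0.2068
L = ρ[1 − (K+1)ρ^K + Kρ^(K+1)] / [(1−ρ)(1−ρ^(K+1))]
Numerator: 0.2068·(1 − 8·0.00001620 + 7·0.000003350) = 0.206814
Denominator: (0.7932)·(0.999997) = 0.793161
L = 0.206814/0.793161 = 0.2607

Final: 0.2607


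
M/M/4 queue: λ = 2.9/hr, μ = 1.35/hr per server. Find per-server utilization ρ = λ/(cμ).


ρ = λ/(cμ) = 2.9/(4·1.35) = 2.9/5.40 = 0.5370

Final: 0.5370


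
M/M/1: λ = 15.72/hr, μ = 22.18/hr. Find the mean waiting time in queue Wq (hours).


ρ = 15.72/22.18 = 0.7087
Wq = ρ/(μ−λ) = 0.7087/(22.18 − 15.72) = 0.7087/6.46 = 0.1097 hr

Final: 0.1097 hr


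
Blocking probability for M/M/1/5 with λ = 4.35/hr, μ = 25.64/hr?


ρ = λ/μ = 4.35/25.64 = 0.1697
P_K = (1−ρ)ρ^K/(1−ρ^(K+1)) = (0.8303·0.0001406)/(1 − 0.00002385)
= 0.0001167/0.999976 = 0.0001167

Final: 0.0001167


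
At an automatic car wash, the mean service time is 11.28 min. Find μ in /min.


μ = 1/(service time) in consistent units.
1 minute = 1 min, so μ = 1/11.28 = 0.08865 per minute

Final: 0.08865 /min


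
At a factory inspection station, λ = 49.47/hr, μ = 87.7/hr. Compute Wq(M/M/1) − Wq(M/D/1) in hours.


ρ = 49.47/87.7 = 0.5641
Wq(M/M/1) = ρ/(μ−λ) = 0.5641/38.23 = 0.01475 hr
Wq(M/D/1) = ρ/(2(μ−λ)) = 0.007377 hr
Savings = 0.01475 − 0.007377 = 0.007377 hr

Final: 0.007377 hr


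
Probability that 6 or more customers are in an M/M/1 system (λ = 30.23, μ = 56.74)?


ρ = 30.23/56.74 = 0.5328
P(N ≥ n) = ρ^n = 0.5328^6 = 0.022871

Final: 0.022871


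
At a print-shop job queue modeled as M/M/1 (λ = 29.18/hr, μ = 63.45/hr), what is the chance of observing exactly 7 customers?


ρ = 29.18/63.45 = 0.4599
P_n = (1−ρ)·ρ^n = (1 − 0.4599)·0.4599^7 = 0.5401·0.004351 = 0.002350

Final: 0.002350


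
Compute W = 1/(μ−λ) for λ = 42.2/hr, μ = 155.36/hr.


W = 1/(μ−λ) = 1/(155.36 − 42.2) = 1/113.16 = 0.008837 hr

Final: 0.008837 hr


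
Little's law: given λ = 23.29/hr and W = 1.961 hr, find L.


L = λW = 23.29·1.961 = 45.6717

Final: 45.6717


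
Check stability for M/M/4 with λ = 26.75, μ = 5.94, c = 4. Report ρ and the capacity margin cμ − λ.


Total capacity cμ = 4·5.94 = 23.76/hr
ρ = λ/(cμ) = 26.75/23.76 = 1.1258
Stable ⇔ ρ < 1: NO
Spare capacity = cμ − λ = 23.76 − 26.75 = -2.99/hr

Final: ρ = 1.1258; unstable; margin = -2.99/hr


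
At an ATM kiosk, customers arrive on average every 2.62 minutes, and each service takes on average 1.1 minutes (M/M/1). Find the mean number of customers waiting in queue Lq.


λ = 60/2.62 = 22.9008 /hr
μ = 60/1.1 = 54.5455 /hr
ρ = λ/μ = 22.9008/54.5455 = 0.4198
Lq = ρ²/(1−ρ) = 0.1763/0.5802 = 0.3038

Final: 0.3038


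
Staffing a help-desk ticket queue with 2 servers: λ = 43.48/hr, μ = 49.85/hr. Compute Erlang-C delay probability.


a = λ/μ = 0.8722; ρ = a/2 = 0.4361
P₀ = 0.392653 (from M/M/c formula)
C(c,a) = [a^c/(c!(1−ρ))]·P₀ = [0.76076/(2·0.5639)]·0.392653
= 0.67456·0.392653 = 0.264869

Final: 0.264869


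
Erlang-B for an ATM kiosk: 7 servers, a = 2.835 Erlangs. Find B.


B(c,a) = (a^c/c!) / Σ_{k=0}^{c} a^k/k!
a^7/7! = 0.292039
Σ terms (k=0..7): 1.00000 + 2.83500 + 4.01861 + 3.79759 + 2.69154 + 1.52610 + 0.72108 + 0.29204 = 16.881969
B = 0.292039/16.881969 = 0.017299

Final: 0.017299


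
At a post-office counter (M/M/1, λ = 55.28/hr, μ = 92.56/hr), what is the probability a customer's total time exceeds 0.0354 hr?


W ~ Exponential(μ−λ) for M/M/1.
μ − λ = 92.56 − 55.28 = 37.2800
P(W > t) = e^{−(μ−λ)t} = e^{−1.3197} = 0.267212

Final: 0.267212


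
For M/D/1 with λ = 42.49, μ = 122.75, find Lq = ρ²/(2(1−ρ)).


ρ = 42.49/122.75 = 0.3462
M/D/1: Lq = ρ²/(2(1−ρ)) = 0.1198/(2·0.6538) = 0.09163

Final: 0.09163


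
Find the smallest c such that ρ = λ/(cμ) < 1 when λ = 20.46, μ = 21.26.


Stability requires cμ > λ ⇔ c > λ/μ.
λ/μ = 20.46/21.26 = 0.9624
Minimum integer c = ⌊0.9624⌋ + 1 = 1
Check: 1·21.26 = 21.26 > 20.46, while 0·21.26 = 0.00 ≤ 20.46

Final: 1 servers


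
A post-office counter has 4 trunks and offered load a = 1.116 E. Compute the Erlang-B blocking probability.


B(c,a) = (a^c/c!) / Σ_{k=0}^{c} a^k/k!
a^4/4! = 0.064632
Σ terms (k=0..4): 1.00000 + 1.11600 + 0.62273 + 0.23165 + 0.06463 = 3.035015
B = 0.064632/3.035015 = 0.021295

Final: 0.021295


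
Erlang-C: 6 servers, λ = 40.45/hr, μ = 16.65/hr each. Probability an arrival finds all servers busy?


a = λ/μ = 2.4294; ρ = a/6 = 0.4049
P₀ = 0.087667 (from M/M/c formula)
C(c,a) = [a^c/(c!(1−ρ))]·P₀ = [205.60124/(720·0.5951)]·0.087667
= 0.47985·0.087667 = 0.042067

Final: 0.042067


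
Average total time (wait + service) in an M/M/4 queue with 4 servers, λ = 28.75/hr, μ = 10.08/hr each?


a = 2.8522; ρ = 0.7130; P₀ = 0.046738
Lq = P₀·a^c·ρ/(c!(1−ρ)²) = 1.11599
Wq = Lq/λ = 1.11599/28.75 = 0.03882 hr
W = Wq + 1/μ = 0.03882 + 0.09921 = 0.13802 hr

Final: 0.13802 hr


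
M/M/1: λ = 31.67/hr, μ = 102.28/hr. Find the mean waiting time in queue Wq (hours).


ρ = 31.67/102.28 = 0.3096
Wq = ρ/(μ−λ) = 0.3096/(102.28 − 31.67) = 0.3096/70.61 = 0.004385 hr

Final: 0.004385 hr


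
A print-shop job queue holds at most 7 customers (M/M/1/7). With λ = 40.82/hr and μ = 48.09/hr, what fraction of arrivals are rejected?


ρ = λ/μ = 40.82/48.09 = 0.8488
P_K = (1−ρ)ρ^K/(1−ρ^(K+1)) = (0.1512·0.317488)/(1 − 0.269492)
= 0.047996/0.730508 = 0.065703

Final: 0.065703


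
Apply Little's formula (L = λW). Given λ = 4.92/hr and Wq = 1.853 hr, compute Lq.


Lq = λWq = 4.92·1.853 = 9.1168

Final: 9.1168


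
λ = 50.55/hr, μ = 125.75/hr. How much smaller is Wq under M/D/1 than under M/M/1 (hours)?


ρ = 50.55/125.75 = 0.4020
Wq(M/M/1) = ρ/(μ−λ) = 0.4020/75.20 = 0.005346 hr
Wq(M/D/1) = ρ/(2(μ−λ)) = 0.002673 hr
Savings = 0.005346 − 0.002673 = 0.002673 hr

Final: 0.002673 hr


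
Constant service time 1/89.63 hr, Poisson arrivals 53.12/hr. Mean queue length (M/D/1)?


ρ = 53.12/89.63 = 0.5927
M/D/1: Lq = ρ²/(2(1−ρ)) = 0.3512/(2·0.4073) = 0.43114

Final: 0.43114


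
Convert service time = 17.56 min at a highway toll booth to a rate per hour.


μ = 1/(service time) in consistent units.
1 hour = 60 min, so μ = 60/17.56 = 3.4169 per hour

Final: 3.4169 /hr


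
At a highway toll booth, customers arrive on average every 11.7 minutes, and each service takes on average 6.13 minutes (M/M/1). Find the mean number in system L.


λ = 60/11.7 = 5.1282 /hr
μ = 60/6.13 = 9.7879 /hr
ρ = λ/μ = 5.1282/9.7879 = 0.5239
L = ρ/(1−ρ) = 0.5239/0.4761 = 1.1005

Final: 1.1005


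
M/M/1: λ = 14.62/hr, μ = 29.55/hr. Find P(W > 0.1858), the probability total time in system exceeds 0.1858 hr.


W ~ Exponential(μ−λ) for M/M/1.
μ − λ = 29.55 − 14.62 = 14.9300
P(W > t) = e^{−(μ−λ)t} = e^{−2.7740} = 0.062412

Final: 0.062412


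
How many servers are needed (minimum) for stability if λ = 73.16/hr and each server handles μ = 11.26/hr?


Stability requires cμ > λ ⇔ c > λ/μ.
λ/μ = 73.16/11.26 = 6.4973
Minimum integer c = ⌊6.4973⌋ + 1 = 7
Check: 7·11.26 = 78.82 > 73.16, while 6·11.26 = 67.56 ≤ 73.16

Final: 7 servers


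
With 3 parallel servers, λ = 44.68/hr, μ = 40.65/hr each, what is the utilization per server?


ρ = λ/(cμ) = 44.68/(3·40.65) = 44.68/121.95 = 0.3664

Final: 0.3664


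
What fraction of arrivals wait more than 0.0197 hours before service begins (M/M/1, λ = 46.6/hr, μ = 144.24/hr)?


ρ = 46.6/144.24 = 0.3231
P(Wq > t) = ρ·e^{−(μ−λ)t} = 0.3231·e^{−1.9235}
= 0.3231·0.146094 = 0.047199

Final: 0.047199


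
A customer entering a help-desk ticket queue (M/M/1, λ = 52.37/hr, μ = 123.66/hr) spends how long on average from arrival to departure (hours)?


W = 1/(μ−λ) = 1/(123.66 − 52.37) = 1/71.29 = 0.01403 hr

Final: 0.01403 hr


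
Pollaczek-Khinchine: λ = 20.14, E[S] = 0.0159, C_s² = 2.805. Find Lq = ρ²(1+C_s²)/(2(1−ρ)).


ρ = λ·E[S] = 20.14·0.0159 = 0.3202
Lq = ρ²(1+C_s²)/(2(1−ρ)) = 0.1025·(1+2.805)/(2·0.6798)
= 0.1025·3.8050/1.3595 = 0.28699

Final: 0.28699


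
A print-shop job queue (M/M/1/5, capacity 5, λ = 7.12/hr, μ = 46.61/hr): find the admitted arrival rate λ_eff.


ρ = 0.1528; P_K = (1−ρ)ρ^5/(1−ρ^6) = 0.00007047
λ_eff = λ(1 − P_K) = 7.12·(1 − 0.00007047) = 7.12·0.999930 = 7.1195 /hr

Final: 7.1195 /hr


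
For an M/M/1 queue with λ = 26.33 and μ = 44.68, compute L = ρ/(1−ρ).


ρ = λ/μ = 26.33/44.68 = 0.5893
L = ρ/(1−ρ) = 0.5893/(1 − 0.5893) = 0.5893/0.4107 = 1.4349

Final: 1.4349


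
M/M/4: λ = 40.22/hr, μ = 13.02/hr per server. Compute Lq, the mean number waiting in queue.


a = λ/μ = 3.0891; ρ = a/4 = 0.7723
P₀ = 0.032858
Lq = P₀·a^c·ρ / (c!·(1−ρ)²) = 0.032858·91.05930·0.7723/(24·0.05186)
= 1.85650

Final: 1.85650


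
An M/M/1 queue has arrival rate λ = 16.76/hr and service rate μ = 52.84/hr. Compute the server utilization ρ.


ρ = λ/μ = 16.76/52.84 = 0.3172

Final: 0.3172


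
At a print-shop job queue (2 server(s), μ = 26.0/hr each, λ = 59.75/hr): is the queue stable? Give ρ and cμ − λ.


Total capacity cμ = 2·26.0 = 52.00/hr
ρ = λ/(cμ) = 59.75/52.00 = 1.1490
Stable ⇔ ρ < 1: NO
Spare capacity = cμ − λ = 52.00 − 59.75 = -7.75/hr

Final: ρ = 1.1490; unstable; margin = -7.75/hr


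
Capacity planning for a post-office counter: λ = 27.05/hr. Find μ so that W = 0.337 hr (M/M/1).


W = 1/(μ−λ) ⇒ μ − λ = 1/W = 1/0.337 = 2.9674
μ = λ + 1/W = 27.05 + 2.9674 = 30.0174 per hr

Final: 30.0174 /hr


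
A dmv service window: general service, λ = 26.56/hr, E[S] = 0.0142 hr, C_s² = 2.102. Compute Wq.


ρ = λ·E[S] = 26.56·0.0142 = 0.3772
E[S²] = E[S]²(1+C_s²) = 0.0142²·(1+2.102) = 0.0006255
Wq = λ·E[S²]/(2(1−ρ)) = 26.56·0.0006255/(2·0.6228) = 0.01334 hr

Final: 0.01334 hr


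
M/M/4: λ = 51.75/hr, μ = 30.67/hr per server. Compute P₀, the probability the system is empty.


a = λ/μ = 51.75/30.67 = 1.6873; ρ = a/c = 0.4218
Σ_{k=0}^{3} a^k/k! (terms k=0..3) = 1.00000 + 1.68732 + 1.42352 + 0.80064 = 4.91148
Tail: a^4/(4!(1−ρ)) = 8.10562/(24·0.5782) = 0.58414
P₀ = 1/(4.91148 + 0.58414) = 1/5.49562 = 0.181963

Final: 0.181963


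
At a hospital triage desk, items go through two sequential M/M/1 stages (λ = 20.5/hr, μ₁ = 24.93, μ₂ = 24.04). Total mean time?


Each node sees arrival rate λ = 20.5/hr (tandem ⇒ throughput preserved).
W₁ = 1/(μ₁−λ) = 1/(24.93−20.5) = 0.22573 hr
W₂ = 1/(μ₂−λ) = 1/(24.04−20.5) = 0.28249 hr
W_total = W₁ + W₂ = 0.22573 + 0.28249 = 0.50822 hr

Final: 0.50822 hr


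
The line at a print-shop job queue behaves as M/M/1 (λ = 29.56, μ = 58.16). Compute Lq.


ρ = 29.56/58.16 = 0.5083
Lq = ρ²/(1−ρ) = 0.2583/0.4917 = 0.5253

Final: 0.5253


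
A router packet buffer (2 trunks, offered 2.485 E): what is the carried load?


B(2,2.485) = 0.469769 (Erlang-B)
Carried load = a(1 − B) = 2.485·(1 − 0.469769) = 2.485·0.530231 = 1.3176 E

Final: 1.3176 Erlangs


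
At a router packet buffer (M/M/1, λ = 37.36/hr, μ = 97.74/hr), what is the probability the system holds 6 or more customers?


ρ = 37.36/97.74 = 0.3822
P(N ≥ n) = ρ^n = 0.3822^6 = 0.003119

Final: 0.003119


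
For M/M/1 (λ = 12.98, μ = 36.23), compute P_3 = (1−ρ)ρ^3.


ρ = 12.98/36.23 = 0.3583
P_n = (1−ρ)·ρ^n = (1 − 0.3583)·0.3583^3 = 0.6417·0.045985 = 0.029510

Final: 0.029510


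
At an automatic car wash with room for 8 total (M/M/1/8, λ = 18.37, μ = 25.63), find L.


ρ = 18.37/25.63 = 0.7167
L = ρ[1 − (K+1)ρ^K + Kρ^(K+1)] / [(1−ρ)(1−ρ^(K+1))]
Numerator: 0.7167·(1 − 9·0.069644 + 8·0.049917) = 0.553706
Denominator: (0.2833)·(0.950083) = 0.269122
L = 0.553706/0.269122 = 2.0575

Final: 2.0575


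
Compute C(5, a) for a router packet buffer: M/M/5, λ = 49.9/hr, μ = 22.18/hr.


a = λ/μ = 2.2498; ρ = a/5 = 0.4500
P₀ = 0.103961 (from M/M/c formula)
C(c,a) = [a^c/(c!(1−ρ))]·P₀ = [57.63616/(120·0.5500)]·0.103961
= 0.87320·0.103961 = 0.090779

Final: 0.090779


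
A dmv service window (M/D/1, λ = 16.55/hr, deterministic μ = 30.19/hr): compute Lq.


ρ = 16.55/30.19 = 0.5482
M/D/1: Lq = ρ²/(2(1−ρ)) = 0.3005/(2·0.4518) = 0.33257

Final: 0.33257


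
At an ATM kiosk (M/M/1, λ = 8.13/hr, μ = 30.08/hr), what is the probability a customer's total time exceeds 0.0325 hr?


W ~ Exponential(μ−λ) for M/M/1.
μ − λ = 30.08 − 8.13 = 21.9500
P(W > t) = e^{−(μ−λ)t} = e^{−0.7134} = 0.489988

Final: 0.489988


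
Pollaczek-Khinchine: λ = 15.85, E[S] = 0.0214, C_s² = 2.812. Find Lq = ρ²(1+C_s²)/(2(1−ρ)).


ρ = λ·E[S] = 15.85·0.0214 = 0.3392
Lq = ρ²(1+C_s²)/(2(1−ρ)) = 0.1150·(1+2.812)/(2·0.6608)
= 0.1150·3.8120/1.3216 = 0.33184

Final: 0.33184


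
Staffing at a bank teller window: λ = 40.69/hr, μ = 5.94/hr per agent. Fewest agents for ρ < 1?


Stability requires cμ > λ ⇔ c > λ/μ.
λ/μ = 40.69/5.94 = 6.8502
Minimum integer c = ⌊6.8502⌋ + 1 = 7
Check: 7·5.94 = 41.58 > 40.69, while 6·5.94 = 35.64 ≤ 40.69

Final: 7 servers


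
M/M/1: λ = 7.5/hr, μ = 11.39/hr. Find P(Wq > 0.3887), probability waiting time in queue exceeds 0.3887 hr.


ρ = 7.5/11.39 = 0.6585
P(Wq > t) = ρ·e^{−(μ−λ)t} = 0.6585·e^{−1.5120}
= 0.6585·0.220459 = 0.145166

Final: 0.145166


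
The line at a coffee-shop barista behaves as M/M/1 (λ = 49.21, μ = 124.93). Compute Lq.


ρ = 49.21/124.93 = 0.3939
Lq = ρ²/(1−ρ) = 0.1552/0.6061 = 0.2560

Final: 0.2560


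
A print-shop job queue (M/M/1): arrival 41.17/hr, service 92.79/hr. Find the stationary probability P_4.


ρ = 41.17/92.79 = 0.4437
P_n = (1−ρ)·ρ^n = (1 − 0.4437)·0.4437^4 = 0.5563·0.038754 = 0.021559

Final: 0.021559


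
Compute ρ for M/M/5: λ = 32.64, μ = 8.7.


ρ = λ/(cμ) = 32.64/(5·8.7) = 32.64/43.50 = 0.7503

Final: 0.7503


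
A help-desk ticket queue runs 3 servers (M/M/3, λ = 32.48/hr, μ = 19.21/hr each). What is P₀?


a = λ/μ = 32.48/19.21 = 1.6908; ρ = a/c = 0.5636
Σ_{k=0}^{2} a^k/k! (terms k=0..2) = 1.00000 + 1.69079 + 1.42938 = 4.12016
Tail: a^3/(3!(1−ρ)) = 4.83355/(6·0.4364) = 1.84597
P₀ = 1/(4.12016 + 1.84597) = 1/5.96614 = 0.167613

Final: 0.167613


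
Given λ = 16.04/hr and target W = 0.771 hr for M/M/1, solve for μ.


W = 1/(μ−λ) ⇒ μ − λ = 1/W = 1/0.771 = 1.2970
μ = λ + 1/W = 16.04 + 1.2970 = 17.3370 per hr

Final: 17.3370 /hr


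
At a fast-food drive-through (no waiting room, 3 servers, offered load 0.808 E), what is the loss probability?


B(c,a) = (a^c/c!) / Σ_{k=0}^{c} a^k/k!
a^3/3! = 0.087919
Σ terms (k=0..3): 1.00000 + 0.80800 + 0.32643 + 0.08792 = 2.222351
B = 0.087919/2.222351 = 0.039561

Final: 0.039561


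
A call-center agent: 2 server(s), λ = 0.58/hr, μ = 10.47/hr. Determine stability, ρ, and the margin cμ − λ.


Total capacity cμ = 2·10.47 = 20.94/hr
ρ = λ/(cμ) = 0.58/20.94 = 0.02770
Stable ⇔ ρ < 1: YES
Spare capacity = cμ − λ = 20.94 − 0.58 = 20.36/hr

Final: ρ = 0.02770; stable; margin = 20.36/hr


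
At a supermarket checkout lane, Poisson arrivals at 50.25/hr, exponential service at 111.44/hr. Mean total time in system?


W = 1/(μ−λ) = 1/(111.44 − 50.25) = 1/61.19 = 0.01634 hr

Final: 0.01634 hr


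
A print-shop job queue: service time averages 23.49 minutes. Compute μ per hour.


μ = 1/(service time) in consistent units.
1 hour = 60 min, so μ = 60/23.49 = 2.5543 per hour

Final: 2.5543 /hr


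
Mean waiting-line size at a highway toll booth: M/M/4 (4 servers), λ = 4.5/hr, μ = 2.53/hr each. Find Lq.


a = λ/μ = 1.7787; ρ = a/4 = 0.4447
P₀ = 0.165310
Lq = P₀·a^c·ρ / (c!·(1−ρ)²) = 0.165310·10.00848·0.4447/(24·0.30840)
= 0.09940

Final: 0.09940


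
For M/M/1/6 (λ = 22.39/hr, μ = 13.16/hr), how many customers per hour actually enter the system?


ρ = 1.7014; P_K = (1−ρ)ρ^6/(1−ρ^7) = 0.422476
λ_eff = λ(1 − P_K) = 22.39·(1 − 0.422476) = 22.39·0.577524 = 12.9308 /hr

Final: 12.9308 /hr


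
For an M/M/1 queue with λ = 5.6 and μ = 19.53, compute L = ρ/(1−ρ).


ρ = λ/μ = 5.6/19.53 = 0.2867
L = ρ/(1−ρ) = 0.2867/(1 − 0.2867) = 0.2867/0.7133 = 0.4020

Final: 0.4020


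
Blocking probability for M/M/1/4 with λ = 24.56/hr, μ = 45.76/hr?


ρ = λ/μ = 24.56/45.76 = 0.5367
P_K = (1−ρ)ρ^K/(1−ρ^(K+1)) = (0.4633·0.082979)/(1 − 0.044536)
= 0.038443/0.955464 = 0.040235

Final: 0.040235


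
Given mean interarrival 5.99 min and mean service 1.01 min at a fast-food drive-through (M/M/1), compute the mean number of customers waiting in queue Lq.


λ = 60/5.99 = 10.0167 /hr
μ = 60/1.01 = 59.4059 /hr
ρ = λ/μ = 10.0167/59.4059 = 0.1686
Lq = ρ²/(1−ρ) = 0.02843/0.8314 = 0.03420

Final: 0.03420


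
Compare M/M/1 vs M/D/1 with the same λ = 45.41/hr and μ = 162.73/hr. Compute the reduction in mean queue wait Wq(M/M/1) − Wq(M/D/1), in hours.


ρ = 45.41/162.73 = 0.2791
Wq(M/M/1) = ρ/(μ−λ) = 0.2791/117.32 = 0.002379 hr
Wq(M/D/1) = ρ/(2(μ−λ)) = 0.001189 hr
Savings = 0.002379 − 0.001189 = 0.001189 hr

Final: 0.001189 hr


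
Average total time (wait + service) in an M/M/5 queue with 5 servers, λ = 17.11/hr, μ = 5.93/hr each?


a = 2.8853; ρ = 0.5771; P₀ = 0.052968
Lq = P₀·a^c·ρ/(c!(1−ρ)²) = 0.28477
Wq = Lq/λ = 0.28477/17.11 = 0.01664 hr
W = Wq + 1/μ = 0.01664 + 0.16863 = 0.18528 hr

Final: 0.18528 hr


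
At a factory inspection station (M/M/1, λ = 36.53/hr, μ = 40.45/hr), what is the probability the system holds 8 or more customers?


ρ = 36.53/40.45 = 0.9031
P(N ≥ n) = ρ^n = 0.9031^8 = 0.442435

Final: 0.442435


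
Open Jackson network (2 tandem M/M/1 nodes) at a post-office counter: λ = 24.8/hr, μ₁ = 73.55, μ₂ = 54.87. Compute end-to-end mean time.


Each node sees arrival rate λ = 24.8/hr (tandem ⇒ throughput preserved).
W₁ = 1/(μ₁−λ) = 1/(73.55−24.8) = 0.02051 hr
W₂ = 1/(μ₂−λ) = 1/(54.87−24.8) = 0.03326 hr
W_total = W₁ + W₂ = 0.02051 + 0.03326 = 0.05377 hr

Final: 0.05377 hr


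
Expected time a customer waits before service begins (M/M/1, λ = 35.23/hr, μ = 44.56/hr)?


ρ = 35.23/44.56 = 0.7906
Wq = ρ/(μ−λ) = 0.7906/(44.56 − 35.23) = 0.7906/9.33 = 0.08474 hr

Final: 0.08474 hr


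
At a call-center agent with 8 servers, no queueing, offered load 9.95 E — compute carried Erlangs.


B(8,9.95) = 0.335973 (Erlang-B)
Carried load = a(1 − B) = 9.95·(1 − 0.335973) = 9.95·0.664027 = 6.6071 E

Final: 6.6071 Erlangs


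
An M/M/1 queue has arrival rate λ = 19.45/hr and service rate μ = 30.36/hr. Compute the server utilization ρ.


ρ = λ/μ = 19.45/30.36 = 0.6406

Final: 0.6406


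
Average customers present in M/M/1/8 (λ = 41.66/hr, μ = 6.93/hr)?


ρ = 41.66/6.93 = 6.0115
L = ρ[1 − (K+1)ρ^K + Kρ^(K+1)] / [(1−ρ)(1−ρ^(K+1))]
Numerator: 6.0115·(1 − 9·1705643.438935 + 8·10253550.601159) = 400835416.308812
Denominator: (-5.0115)·(-10253549.601159) = 51386115.100759
L = 400835416.308812/51386115.100759 = 7.8005

Final: 7.8005


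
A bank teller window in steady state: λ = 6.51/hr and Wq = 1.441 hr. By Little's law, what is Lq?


Lq = λWq = 6.51·1.441 = 9.3809

Final: 9.3809


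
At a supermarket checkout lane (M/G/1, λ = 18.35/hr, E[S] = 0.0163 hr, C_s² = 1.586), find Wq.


ρ = λ·E[S] = 18.35·0.0163 = 0.2991
E[S²] = E[S]²(1+C_s²) = 0.0163²·(1+1.586) = 0.0006871
Wq = λ·E[S²]/(2(1−ρ)) = 18.35·0.0006871/(2·0.7009) = 0.008994 hr

Final: 0.008994 hr


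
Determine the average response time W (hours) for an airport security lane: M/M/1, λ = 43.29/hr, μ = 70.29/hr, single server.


W = 1/(μ−λ) = 1/(70.29 − 43.29) = 1/27.00 = 0.03704 hr

Final: 0.03704 hr


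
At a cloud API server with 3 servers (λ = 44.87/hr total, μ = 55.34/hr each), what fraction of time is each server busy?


ρ = λ/(cμ) = 44.87/(3·55.34) = 44.87/166.02 = 0.2703

Final: 0.2703


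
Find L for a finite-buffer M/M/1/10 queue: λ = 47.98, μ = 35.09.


ρ = 47.98/35.09 = 1.3673
L = ρ[1 − (K+1)ρ^K + Kρ^(K+1)] / [(1−ρ)(1−ρ^(K+1))]
Numerator: 1.3673·(1 − 11·22.843821 + 10·31.235296) = 84.872133
Denominator: (-0.3673)·(-30.235296) = 11.106668
L = 84.872133/11.106668 = 7.6415

Final: 7.6415


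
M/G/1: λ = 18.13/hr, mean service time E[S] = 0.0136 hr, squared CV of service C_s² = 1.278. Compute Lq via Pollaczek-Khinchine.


ρ = λ·E[S] = 18.13·0.0136 = 0.2466
Lq = ρ²(1+C_s²)/(2(1−ρ)) = 0.06080·(1+1.278)/(2·0.7534)
= 0.06080·2.2780/1.5069 = 0.09191

Final: 0.09191


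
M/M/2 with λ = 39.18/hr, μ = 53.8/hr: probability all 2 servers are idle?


a = λ/μ = 39.18/53.8 = 0.7283; ρ = a/c = 0.3641
Σ_{k=0}^{1} a^k/k! (terms k=0..1) = 1.00000 + 0.72825 = 1.72825
Tail: a^2/(2!(1−ρ)) = 0.53035/(2·0.6359) = 0.41703
P₀ = 1/(1.72825 + 0.41703) = 1/2.14528 = 0.466140

Final: 0.466140


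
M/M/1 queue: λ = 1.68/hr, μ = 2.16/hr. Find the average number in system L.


ρ = λ/μ = 1.68/2.16 = 0.7778
L = ρ/(1−ρ) = 0.7778/(1 − 0.7778) = 0.7778/0.2222 = 3.5000

Final: 3.5000


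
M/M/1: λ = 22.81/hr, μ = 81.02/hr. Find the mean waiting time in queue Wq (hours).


ρ = 22.81/81.02 = 0.2815
Wq = ρ/(μ−λ) = 0.2815/(81.02 − 22.81) = 0.2815/58.21 = 0.004837 hr

Final: 0.004837 hr


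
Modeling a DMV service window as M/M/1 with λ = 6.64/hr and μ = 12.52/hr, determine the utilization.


ρ = λ/μ = 6.64/12.52 = 0.5304

Final: 0.5304


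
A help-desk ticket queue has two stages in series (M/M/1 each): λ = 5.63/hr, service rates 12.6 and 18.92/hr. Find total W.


Each node sees arrival rate λ = 5.63/hr (tandem ⇒ throughput preserved).
W₁ = 1/(μ₁−λ) = 1/(12.6−5.63) = 0.14347 hr
W₂ = 1/(μ₂−λ) = 1/(18.92−5.63) = 0.07524 hr
W_total = W₁ + W₂ = 0.14347 + 0.07524 = 0.21872 hr

Final: 0.21872 hr


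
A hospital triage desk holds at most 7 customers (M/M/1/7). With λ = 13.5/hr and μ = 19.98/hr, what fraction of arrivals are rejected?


ρ = λ/μ = 13.5/19.98 = 0.6757
P_K = (1−ρ)ρ^K/(1−ρ^(K+1)) = (0.3243·0.064294)/(1 − 0.043442)
= 0.020852/0.956558 = 0.021799

Final: 0.021799


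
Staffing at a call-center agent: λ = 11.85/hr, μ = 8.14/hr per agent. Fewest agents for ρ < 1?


Stability requires cμ > λ ⇔ c > λ/μ.
λ/μ = 11.85/8.14 = 1.4558
Minimum integer c = ⌊1.4558⌋ + 1 = 2
Check: 2·8.14 = 16.28 > 11.85, while 1·8.14 = 8.14 ≤ 11.85

Final: 2 servers


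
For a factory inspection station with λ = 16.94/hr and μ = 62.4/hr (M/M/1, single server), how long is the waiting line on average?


ρ = 16.94/62.4 = 0.2715
Lq = ρ²/(1−ρ) = 0.07370/0.7285 = 0.1012

Final: 0.1012


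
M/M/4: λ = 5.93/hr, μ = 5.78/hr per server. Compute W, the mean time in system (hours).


a = 1.0260; ρ = 0.2565; P₀ = 0.357870
Lq = P₀·a^c·ρ/(c!(1−ρ)²) = 0.007665
Wq = Lq/λ = 0.007665/5.93 = 0.001293 hr
W = Wq + 1/μ = 0.001293 + 0.17301 = 0.17430 hr

Final: 0.17430 hr


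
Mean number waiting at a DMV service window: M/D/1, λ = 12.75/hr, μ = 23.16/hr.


ρ = 12.75/23.16 = 0.5505
M/D/1: Lq = ρ²/(2(1−ρ)) = 0.3031/(2·0.4495) = 0.33713

Final: 0.33713


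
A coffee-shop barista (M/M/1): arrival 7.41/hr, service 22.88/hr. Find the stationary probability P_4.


ρ = 7.41/22.88 = 0.3239
P_n = (1−ρ)·ρ^n = (1 − 0.3239)·0.3239^4 = 0.6761·0.011001 = 0.007438

Final: 0.007438


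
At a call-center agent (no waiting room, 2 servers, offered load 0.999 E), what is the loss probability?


B(c,a) = (a^c/c!) / Σ_{k=0}^{c} a^k/k!
a^2/2! = 0.499001
Σ terms (k=0..2): 1.00000 + 0.99900 + 0.49900 = 2.498000
B = 0.499001/2.498000 = 0.199760

Final: 0.199760


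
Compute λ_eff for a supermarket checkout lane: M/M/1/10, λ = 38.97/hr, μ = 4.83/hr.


ρ = 8.0683; P_K = (1−ρ)ρ^10/(1−ρ^11) = 0.876059
λ_eff = λ(1 − P_K) = 38.97·(1 − 0.876059) = 38.97·0.123941 = 4.8300 /hr

Final: 4.8300 /hr


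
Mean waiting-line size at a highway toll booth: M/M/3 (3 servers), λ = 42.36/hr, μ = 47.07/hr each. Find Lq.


a = λ/μ = 0.8999; ρ = a/3 = 0.3000
P₀ = 0.403485
Lq = P₀·a^c·ρ / (c!·(1−ρ)²) = 0.403485·0.72885·0.3000/(6·0.49003)
= 0.03000

Final: 0.03000


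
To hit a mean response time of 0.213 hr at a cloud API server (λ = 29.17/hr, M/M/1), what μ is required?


W = 1/(μ−λ) ⇒ μ − λ = 1/W = 1/0.213 = 4.6948
μ = λ + 1/W = 29.17 + 4.6948 = 33.8648 per hr

Final: 33.8648 /hr


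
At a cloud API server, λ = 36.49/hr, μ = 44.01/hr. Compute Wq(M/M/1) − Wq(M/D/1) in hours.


ρ = 36.49/44.01 = 0.8291
Wq(M/M/1) = ρ/(μ−λ) = 0.8291/7.52 = 0.11026 hr
Wq(M/D/1) = ρ/(2(μ−λ)) = 0.05513 hr
Savings = 0.11026 − 0.05513 = 0.05513 hr

Final: 0.05513 hr


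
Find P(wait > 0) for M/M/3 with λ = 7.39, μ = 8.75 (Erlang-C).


a = λ/μ = 0.8446; ρ = a/3 = 0.2815
P₀ = 0.427173 (from M/M/c formula)
C(c,a) = [a^c/(c!(1−ρ))]·P₀ = [0.60243/(6·0.7185)]·0.427173
= 0.13975·0.427173 = 0.059697

Final: 0.059697


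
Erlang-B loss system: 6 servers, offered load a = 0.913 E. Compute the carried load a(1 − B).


B(6,0.913) = 0.0003229 (Erlang-B)
Carried load = a(1 − B) = 0.913·(1 − 0.0003229) = 0.913·0.999677 = 0.9127 E

Final: 0.9127 Erlangs


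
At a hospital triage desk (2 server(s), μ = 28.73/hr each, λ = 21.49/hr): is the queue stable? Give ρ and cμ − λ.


Total capacity cμ = 2·28.73 = 57.46/hr
ρ = λ/(cμ) = 21.49/57.46 = 0.3740
Stable ⇔ ρ < 1: YES
Spare capacity = cμ − λ = 57.46 − 21.49 = 35.97/hr

Final: ρ = 0.3740; stable; margin = 35.97/hr


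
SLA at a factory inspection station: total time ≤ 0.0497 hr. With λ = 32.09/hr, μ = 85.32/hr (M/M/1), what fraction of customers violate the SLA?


W ~ Exponential(μ−λ) for M/M/1.
μ − λ = 85.32 − 32.09 = 53.2300
P(W > t) = e^{−(μ−λ)t} = e^{−2.6455} = 0.070968

Final: 0.070968


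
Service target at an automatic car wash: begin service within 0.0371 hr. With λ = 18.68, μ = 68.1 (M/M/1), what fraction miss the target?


ρ = 18.68/68.1 = 0.2743
P(Wq > t) = ρ·e^{−(μ−λ)t} = 0.2743·e^{−1.8335}
= 0.2743·0.159856 = 0.043849

Final: 0.043849


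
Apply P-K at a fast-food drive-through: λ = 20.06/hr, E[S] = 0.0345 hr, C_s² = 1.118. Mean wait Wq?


ρ = λ·E[S] = 20.06·0.0345 = 0.6921
E[S²] = E[S]²(1+C_s²) = 0.0345²·(1+1.118) = 0.002521
Wq = λ·E[S²]/(2(1−ρ)) = 20.06·0.002521/(2·0.3079) = 0.08211 hr

Final: 0.08211 hr


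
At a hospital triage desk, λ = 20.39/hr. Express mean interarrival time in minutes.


Mean interarrival time = 1/λ = 1/20.39 hour = 0.04904 hour
In minutes: 0.04904 × 60 = 2.9426 min

Final: 2.9426 min


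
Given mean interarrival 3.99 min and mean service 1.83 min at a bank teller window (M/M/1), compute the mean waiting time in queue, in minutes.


λ = 60/3.99 = 15.0376 /hr
μ = 60/1.83 = 32.7869 /hr
ρ = λ/μ = 15.0376/32.7869 = 0.4586
Wq = ρ/(μ−λ) = 0.4586/(32.7869−15.0376) = 0.02584 hr
In minutes: 0.02584·60 = 1.550 min

Final: 1.550 min


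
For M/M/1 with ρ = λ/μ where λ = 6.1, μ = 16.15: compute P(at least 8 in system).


ρ = 6.1/16.15 = 0.3777
P(N ≥ n) = ρ^n = 0.3777^8 = 0.0004142

Final: 0.0004142


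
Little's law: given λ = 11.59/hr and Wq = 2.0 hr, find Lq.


Lq = λWq = 11.59·2.0 = 23.1800

Final: 23.1800


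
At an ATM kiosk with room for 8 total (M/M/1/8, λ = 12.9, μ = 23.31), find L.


ρ = 12.9/23.31 = 0.5534
L = ρ[1 − (K+1)ρ^K + Kρ^(K+1)] / [(1−ρ)(1−ρ^(K+1))]
Numerator: 0.5534·(1 − 9·0.008798 + 8·0.004869) = 0.531147
Denominator: (0.4466)·(0.995131) = 0.444415
L = 0.531147/0.444415 = 1.1952

Final: 1.1952


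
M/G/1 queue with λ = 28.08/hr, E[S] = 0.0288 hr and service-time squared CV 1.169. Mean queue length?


ρ = λ·E[S] = 28.08·0.0288 = 0.8087
Lq = ρ²(1+C_s²)/(2(1−ρ)) = 0.6540·(1+1.169)/(2·0.1913)
= 0.6540·2.1690/0.3826 = 3.70769

Final: 3.70769


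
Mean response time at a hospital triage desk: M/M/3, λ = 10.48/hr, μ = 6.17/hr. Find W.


a = 1.6985; ρ = 0.5662; P₀ = 0.166011
Lq = P₀·a^c·ρ/(c!(1−ρ)²) = 0.40790
Wq = Lq/λ = 0.40790/10.48 = 0.03892 hr
W = Wq + 1/μ = 0.03892 + 0.16207 = 0.20100 hr

Final: 0.20100 hr


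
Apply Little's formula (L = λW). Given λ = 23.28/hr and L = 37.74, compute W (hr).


W = L/λ = 37.74/23.28 = 1.6211 hr

Final: 1.6211 hr


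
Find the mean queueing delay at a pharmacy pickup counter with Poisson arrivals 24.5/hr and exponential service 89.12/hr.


ρ = 24.5/89.12 = 0.2749
Wq = ρ/(μ−λ) = 0.2749/(89.12 − 24.5) = 0.2749/64.62 = 0.004254 hr

Final: 0.004254 hr


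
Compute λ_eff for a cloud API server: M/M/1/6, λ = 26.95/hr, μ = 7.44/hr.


ρ = 3.6223; P_K = (1−ρ)ρ^6/(1−ρ^7) = 0.724022
λ_eff = λ(1 − P_K) = 26.95·(1 − 0.724022) = 26.95·0.275978 = 7.4376 /hr

Final: 7.4376 /hr


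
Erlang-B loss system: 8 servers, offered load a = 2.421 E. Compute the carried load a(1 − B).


B(8,2.421) = 0.002603 (Erlang-B)
Carried load = a(1 − B) = 2.421·(1 − 0.002603) = 2.421·0.997397 = 2.4147 E

Final: 2.4147 Erlangs


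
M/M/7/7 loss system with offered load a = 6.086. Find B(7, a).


B(c,a) = (a^c/c!) / Σ_{k=0}^{c} a^k/k!
a^7/7! = 61.361095
Σ terms (k=0..7): 1.00000 + 6.08600 + 18.51970 + 37.57029 + 57.16320 + 69.57905 + 70.57635 + 61.36109 = 321.855689
B = 61.361095/321.855689 = 0.190648

Final: 0.190648


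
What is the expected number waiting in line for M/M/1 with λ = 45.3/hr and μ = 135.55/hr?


ρ = 45.3/135.55 = 0.3342
Lq = ρ²/(1−ρ) = 0.1117/0.6658 = 0.1677

Final: 0.1677


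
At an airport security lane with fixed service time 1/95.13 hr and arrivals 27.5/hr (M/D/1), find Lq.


ρ = 27.5/95.13 = 0.2891
M/D/1: Lq = ρ²/(2(1−ρ)) = 0.08357/(2·0.7109) = 0.05877

Final: 0.05877


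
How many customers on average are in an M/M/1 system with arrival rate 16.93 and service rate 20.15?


ρ = λ/μ = 16.93/20.15 = 0.8402
L = ρ/(1−ρ) = 0.8402/(1 − 0.8402) = 0.8402/0.1598 = 5.2578

Final: 5.2578


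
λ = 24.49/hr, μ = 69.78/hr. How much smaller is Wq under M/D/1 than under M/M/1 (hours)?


ρ = 24.49/69.78 = 0.3510
Wq(M/M/1) = ρ/(μ−λ) = 0.3510/45.29 = 0.007749 hr
Wq(M/D/1) = ρ/(2(μ−λ)) = 0.003875 hr
Savings = 0.007749 − 0.003875 = 0.003875 hr

Final: 0.003875 hr


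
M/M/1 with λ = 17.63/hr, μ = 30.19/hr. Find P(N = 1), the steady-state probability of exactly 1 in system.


ρ = 17.63/30.19 = 0.5840
P_n = (1−ρ)·ρ^n = (1 − 0.5840)·0.5840^1 = 0.4160·0.583968 = 0.242949

Final: 0.242949


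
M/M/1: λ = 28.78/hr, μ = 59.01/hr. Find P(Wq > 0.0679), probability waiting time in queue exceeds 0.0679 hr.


ρ = 28.78/59.01 = 0.4877
P(Wq > t) = ρ·e^{−(μ−λ)t} = 0.4877·e^{−2.0526}
= 0.4877·0.128398 = 0.062622

Final: 0.062622


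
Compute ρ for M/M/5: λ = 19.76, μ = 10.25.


ρ = λ/(cμ) = 19.76/(5·10.25) = 19.76/51.25 = 0.3856

Final: 0.3856


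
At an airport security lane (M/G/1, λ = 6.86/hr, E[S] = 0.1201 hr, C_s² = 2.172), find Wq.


ρ = λ·E[S] = 6.86·0.1201 = 0.8239
E[S²] = E[S]²(1+C_s²) = 0.1201²·(1+2.172) = 0.045753
Wq = λ·E[S²]/(2(1−ρ)) = 6.86·0.045753/(2·0.1761) = 0.89109 hr

Final: 0.89109 hr


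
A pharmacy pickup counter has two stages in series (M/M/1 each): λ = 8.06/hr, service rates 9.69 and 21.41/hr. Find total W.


Each node sees arrival rate λ = 8.06/hr (tandem ⇒ throughput preserved).
W₁ = 1/(μ₁−λ) = 1/(9.69−8.06) = 0.61350 hr
W₂ = 1/(μ₂−λ) = 1/(21.41−8.06) = 0.07491 hr
W_total = W₁ + W₂ = 0.61350 + 0.07491 = 0.68840 hr

Final: 0.68840 hr


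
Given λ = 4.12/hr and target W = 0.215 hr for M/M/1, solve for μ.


W = 1/(μ−λ) ⇒ μ − λ = 1/W = 1/0.215 = 4.6512
μ = λ + 1/W = 4.12 + 4.6512 = 8.7712 per hr

Final: 8.7712 /hr


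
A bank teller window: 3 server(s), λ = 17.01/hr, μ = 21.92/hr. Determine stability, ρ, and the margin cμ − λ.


Total capacity cμ = 3·21.92 = 65.76/hr
ρ = λ/(cμ) = 17.01/65.76 = 0.2587
Stable ⇔ ρ < 1: YES
Spare capacity = cμ − λ = 65.76 − 17.01 = 48.75/hr

Final: ρ = 0.2587; stable; margin = 48.75/hr


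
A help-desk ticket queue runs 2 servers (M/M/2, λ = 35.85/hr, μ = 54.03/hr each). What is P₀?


a = λ/μ = 35.85/54.03 = 0.6635; ρ = a/c = 0.3318
Σ_{k=0}^{1} a^k/k! (terms k=0..1) = 1.00000 + 0.66352 = 1.66352
Tail: a^2/(2!(1−ρ)) = 0.44026/(2·0.6682) = 0.32942
P₀ = 1/(1.66352 + 0.32942) = 1/1.99294 = 0.501772

Final: 0.501772


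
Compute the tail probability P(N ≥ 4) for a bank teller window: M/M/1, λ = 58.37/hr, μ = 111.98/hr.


ρ = 58.37/111.98 = 0.5213
P(N ≥ n) = ρ^n = 0.5213^4 = 0.073824

Final: 0.073824


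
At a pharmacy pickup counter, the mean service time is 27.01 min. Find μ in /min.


μ = 1/(service time) in consistent units.
1 minute = 1 min, so μ = 1/27.01 = 0.03702 per minute

Final: 0.03702 /min
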